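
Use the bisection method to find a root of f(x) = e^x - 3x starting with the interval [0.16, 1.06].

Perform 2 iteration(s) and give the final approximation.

f(x) = e^x - 3x
Initial interval: [0.16, 1.06]

Iteration 1:
  c_1 = (0.160000 + 1.060000)/2 = 0.610000
  f(c_1) = f(0.610000) = 0.010431
  f(a) × f(c) ≥ 0, new interval: [0.610000, 1.060000]
Iteration 2:
  c_2 = (0.610000 + 1.060000)/2 = 0.835000
  f(c_2) = f(0.835000) = -0.200186
  f(a) × f(c) < 0, new interval: [0.610000, 0.835000]

After 2 iteration(s), the approximation is c_2 = 0.835000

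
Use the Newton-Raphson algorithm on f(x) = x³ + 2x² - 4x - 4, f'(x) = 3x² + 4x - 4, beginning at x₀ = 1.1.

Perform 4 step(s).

f(x) = x³ + 2x² - 4x - 4
f'(x) = 3x² + 4x - 4
x₀ = 1.1

Newton-Raphson formula: x_{n+1} = x_n - f(x_n)/f'(x_n)

Iteration 1:
  f(1.100000) = -4.649000
  f'(1.100000) = 4.030000
  x_1 = 1.100000 - (-4.649000)/4.030000 = 2.253598
Iteration 2:
  f(2.253598) = 8.588373
  f'(2.253598) = 20.250504
  x_2 = 2.253598 - 8.588373/20.250504 = 1.829491
Iteration 3:
  f(1.829491) = 1.499490
  f'(1.829491) = 13.359082
  x_3 = 1.829491 - 1.499490/13.359082 = 1.717246
Iteration 4:
  f(1.717246) = 0.092933
  f'(1.717246) = 11.715791
  x_4 = 1.717246 - 0.092933/11.715791 = 1.709314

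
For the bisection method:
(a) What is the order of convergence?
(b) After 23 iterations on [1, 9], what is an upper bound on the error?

(a) Bisection has linear (order 1) convergence; the error is halved each step.

(b) Error bound = (b-a)/2^n = (9 - 1)/2^{23}
    = 8/2^{23}

(a) 1 (linear); (b) error ≤ 9.54e-07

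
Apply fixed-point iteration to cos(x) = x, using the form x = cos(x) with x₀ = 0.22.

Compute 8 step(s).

Equation: cos(x) = x
Fixed-point form: x = cos(x)
x₀ = 0.22

x_1 = g(0.220000) = 0.975897
x_2 = g(0.975897) = 0.560425
x_3 = g(0.560425) = 0.847029
x_4 = g(0.847029) = 0.662212
x_5 = g(0.662212) = 0.788634
x_6 = g(0.788634) = 0.704815
x_7 = g(0.704815) = 0.761731
x_8 = g(0.761731) = 0.723642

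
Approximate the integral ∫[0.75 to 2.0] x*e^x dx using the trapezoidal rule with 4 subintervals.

f(x) = x*e^x
a = 0.75, b = 2.0, n = 4
h = (b - a)/n = 0.312500

Trapezoidal rule: (h/2)[f(x₀) + 2f(x₁) + 2f(x₂) + ... + f(xₙ)]

x_0 = 0.7500, f(x_0) = 1.587750, coefficient = 1
x_1 = 1.0625, f(x_1) = 3.074446, coefficient = 2
x_2 = 1.3750, f(x_2) = 5.438230, coefficient = 2
x_3 = 1.6875, f(x_3) = 9.122539, coefficient = 2
x_4 = 2.0000, f(x_4) = 14.778112, coefficient = 1

I ≈ (0.312500/2) × 51.636292 = 8.068171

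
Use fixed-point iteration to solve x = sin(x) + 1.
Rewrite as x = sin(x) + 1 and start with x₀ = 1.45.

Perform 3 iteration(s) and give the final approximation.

Equation: x = sin(x) + 1
Fixed-point form: x = sin(x) + 1
x₀ = 1.45

x_1 = g(1.450000) = 1.992713
x_2 = g(1.992713) = 1.912306
x_3 = g(1.912306) = 1.942250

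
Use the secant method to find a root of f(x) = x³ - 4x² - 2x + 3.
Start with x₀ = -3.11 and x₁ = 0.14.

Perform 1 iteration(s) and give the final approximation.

f(x) = x³ - 4x² - 2x + 3
x₀ = -3.11, x₁ = 0.14

Secant formula: x_{n+1} = x_n - f(x_n)(x_n - x_{n-1})/(f(x_n) - f(x_{n-1}))

Iteration 1:
  f(-3.110000) = -59.548631
  f(0.140000) = 2.644344
  x_2 = 0.140000 - 2.644344×(0.140000 - (-3.110000))/(2.644344 - (-59.548631))
       = 0.001815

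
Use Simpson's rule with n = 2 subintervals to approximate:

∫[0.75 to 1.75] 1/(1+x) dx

f(x) = 1/(1+x)
a = 0.75, b = 1.75, n = 2
h = (b - a)/n = 0.500000

Simpson's rule: (h/3)[f(x₀) + 4f(x₁) + 2f(x₂) + ... + f(xₙ)]

x_0 = 0.7500, f(x_0) = 0.571429, coefficient = 1
x_1 = 1.2500, f(x_1) = 0.444444, coefficient = 4
x_2 = 1.7500, f(x_2) = 0.363636, coefficient = 1

I ≈ (0.500000/3) × 2.712843 = 0.452140
Exact value: 0.451985
Error: 0.000155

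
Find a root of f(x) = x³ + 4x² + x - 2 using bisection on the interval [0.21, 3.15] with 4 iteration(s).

f(x) = x³ + 4x² + x - 2
Initial interval: [0.21, 3.15]

Iteration 1:
  c_1 = (0.210000 + 3.150000)/2 = 1.680000
  f(c_1) = f(1.680000) = 15.711232
  f(a) × f(c) < 0, new interval: [0.210000, 1.680000]
Iteration 2:
  c_2 = (0.210000 + 1.680000)/2 = 0.945000
  f(c_2) = f(0.945000) = 3.361009
  f(a) × f(c) < 0, new interval: [0.210000, 0.945000]
Iteration 3:
  c_3 = (0.210000 + 0.945000)/2 = 0.577500
  f(c_3) = f(0.577500) = 0.104125
  f(a) × f(c) < 0, new interval: [0.210000, 0.577500]
Iteration 4:
  c_4 = (0.210000 + 0.577500)/2 = 0.393750
  f(c_4) = f(0.393750) = -0.925047
  f(a) × f(c) ≥ 0, new interval: [0.393750, 0.577500]

After 4 iteration(s), the approximation is c_4 = 0.393750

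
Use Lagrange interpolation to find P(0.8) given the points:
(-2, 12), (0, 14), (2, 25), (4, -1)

Lagrange interpolation formula:
P(x) = Σ yᵢ × Lᵢ(x)
where Lᵢ(x) = Π_{j≠i} (x - xⱼ)/(xᵢ - xⱼ)

L_0(0.8) = (0.8 - 0)/(-2 - 0) × (0.8 - 2)/(-2 - 2) × (0.8 - 4)/(-2 - 4) = -0.064000
L_1(0.8) = (0.8 - (-2))/(0 - (-2)) × (0.8 - 2)/(0 - 2) × (0.8 - 4)/(0 - 4) = 0.672000
L_2(0.8) = (0.8 - (-2))/(2 - (-2)) × (0.8 - 0)/(2 - 0) × (0.8 - 4)/(2 - 4) = 0.448000
L_3(0.8) = (0.8 - (-2))/(4 - (-2)) × (0.8 - 0)/(4 - 0) × (0.8 - 2)/(4 - 2) = -0.056000

P(0.8) = 12×L_0(0.8) + 14×L_1(0.8) + 25×L_2(0.8) + (-1)×L_3(0.8)
P(0.8) = 19.896000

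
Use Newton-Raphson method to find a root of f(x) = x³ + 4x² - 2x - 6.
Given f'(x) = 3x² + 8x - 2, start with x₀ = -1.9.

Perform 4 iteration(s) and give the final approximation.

f(x) = x³ + 4x² - 2x - 6
f'(x) = 3x² + 8x - 2
x₀ = -1.9

Newton-Raphson formula: x_{n+1} = x_n - f(x_n)/f'(x_n)

Iteration 1:
  f(-1.900000) = 5.381000
  f'(-1.900000) = -6.370000
  x_1 = -1.900000 - 5.381000/(-6.370000) = -1.055259
Iteration 2:
  f(-1.055259) = -0.610302
  f'(-1.055259) = -7.101357
  x_2 = -1.055259 - (-0.610302)/(-7.101357) = -1.141201
Iteration 3:
  f(-1.141201) = 0.005527
  f'(-1.141201) = -7.222588
  x_3 = -1.141201 - 0.005527/(-7.222588) = -1.140435
Iteration 4:
  f(-1.140435) = 0.000000
  f'(-1.140435) = -7.221705
  x_4 = -1.140435 - 0.000000/(-7.221705) = -1.140435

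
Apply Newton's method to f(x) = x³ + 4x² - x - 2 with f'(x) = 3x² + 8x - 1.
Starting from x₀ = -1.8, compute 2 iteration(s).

f(x) = x³ + 4x² - x - 2
f'(x) = 3x² + 8x - 1
x₀ = -1.8

Newton-Raphson formula: x_{n+1} = x_n - f(x_n)/f'(x_n)

Iteration 1:
  f(-1.800000) = 6.928000
  f'(-1.800000) = -5.680000
  x_1 = -1.800000 - 6.928000/(-5.680000) = -0.580282
Iteration 2:
  f(-0.580282) = -0.268207
  f'(-0.580282) = -4.632073
  x_2 = -0.580282 - (-0.268207)/(-4.632073) = -0.638184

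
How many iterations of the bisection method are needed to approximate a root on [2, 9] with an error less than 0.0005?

We need (b-a)/2^n ≤ 0.0005
(9 - 2)/2^n ≤ 0.0005
7/2^n ≤ 0.0005
2^n ≥ 14000
n ≥ log₂(14000) = 13.77
n ≥ 14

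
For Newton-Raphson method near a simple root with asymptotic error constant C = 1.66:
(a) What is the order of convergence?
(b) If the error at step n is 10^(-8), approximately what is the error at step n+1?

(a) Newton-Raphson has quadratic (order 2) convergence near simple roots.
    This means |e_{n+1}| ≈ C|e_n|².

(b) With |e_n| = 10^(-8) and C = 1.66:
    |e_{n+1}| ≈ 1.66 × (10^(-8))² = 1.66 × 10^(-16)

(a) 2 (quadratic); (b) |e_{n+1}| ≈ 1.660e-16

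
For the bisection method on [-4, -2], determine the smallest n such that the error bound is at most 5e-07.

We need (b-a)/2^n ≤ 5e-07
(-2 - (-4))/2^n ≤ 5e-07
2/2^n ≤ 5e-07
2^n ≥ 4000000
n ≥ log₂(4000000) = 21.93
n ≥ 22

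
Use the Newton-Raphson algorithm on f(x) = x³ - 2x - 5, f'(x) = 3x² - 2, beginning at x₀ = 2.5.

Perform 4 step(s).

f(x) = x³ - 2x - 5
f'(x) = 3x² - 2
x₀ = 2.5

Newton-Raphson formula: x_{n+1} = x_n - f(x_n)/f'(x_n)

Iteration 1:
  f(2.500000) = 5.625000
  f'(2.500000) = 16.750000
  x_1 = 2.500000 - 5.625000/16.750000 = 2.164179
Iteration 2:
  f(2.164179) = 0.807945
  f'(2.164179) = 12.051014
  x_2 = 2.164179 - 0.807945/12.051014 = 2.097135
Iteration 3:
  f(2.097135) = 0.028882
  f'(2.097135) = 11.193930
  x_3 = 2.097135 - 0.028882/11.193930 = 2.094555
Iteration 4:
  f(2.094555) = 0.000042
  f'(2.094555) = 11.161485
  x_4 = 2.094555 - 0.000042/11.161485 = 2.094551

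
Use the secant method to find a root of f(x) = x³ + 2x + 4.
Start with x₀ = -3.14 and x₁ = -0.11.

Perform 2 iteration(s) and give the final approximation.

f(x) = x³ + 2x + 4
x₀ = -3.14, x₁ = -0.11

Secant formula: x_{n+1} = x_n - f(x_n)(x_n - x_{n-1})/(f(x_n) - f(x_{n-1}))

Iteration 1:
  f(-3.140000) = -33.239144
  f(-0.110000) = 3.778669
  x_2 = -0.110000 - 3.778669×(-0.110000 - (-3.140000))/(3.778669 - (-33.239144))
       = -0.419293
Iteration 2:
  f(-0.110000) = 3.778669
  f(-0.419293) = 3.087698
  x_3 = -0.419293 - 3.087698×(-0.419293 - (-0.110000))/(3.087698 - 3.778669)
       = -1.801414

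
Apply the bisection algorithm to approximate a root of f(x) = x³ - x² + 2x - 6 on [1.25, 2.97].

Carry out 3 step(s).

f(x) = x³ - x² + 2x - 6
Initial interval: [1.25, 2.97]

Iteration 1:
  c_1 = (1.250000 + 2.970000)/2 = 2.110000
  f(c_1) = f(2.110000) = 3.161831
  f(a) × f(c) < 0, new interval: [1.250000, 2.110000]
Iteration 2:
  c_2 = (1.250000 + 2.110000)/2 = 1.680000
  f(c_2) = f(1.680000) = -0.720768
  f(a) × f(c) ≥ 0, new interval: [1.680000, 2.110000]
Iteration 3:
  c_3 = (1.680000 + 2.110000)/2 = 1.895000
  f(c_3) = f(1.895000) = 1.003967
  f(a) × f(c) < 0, new interval: [1.680000, 1.895000]

After 3 iteration(s), the approximation is c_3 = 1.895000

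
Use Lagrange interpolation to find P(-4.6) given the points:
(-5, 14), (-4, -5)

Lagrange interpolation formula:
P(x) = Σ yᵢ × Lᵢ(x)
where Lᵢ(x) = Π_{j≠i} (x - xⱼ)/(xᵢ - xⱼ)

L_0(-4.6) = (-4.6 - (-4))/(-5 - (-4)) = 0.600000
L_1(-4.6) = (-4.6 - (-5))/(-4 - (-5)) = 0.400000

P(-4.6) = 14×L_0(-4.6) + (-5)×L_1(-4.6)
P(-4.6) = 6.400000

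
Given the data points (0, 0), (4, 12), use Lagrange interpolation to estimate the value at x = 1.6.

Lagrange interpolation formula:
P(x) = Σ yᵢ × Lᵢ(x)
where Lᵢ(x) = Π_{j≠i} (x - xⱼ)/(xᵢ - xⱼ)

L_0(1.6) = (1.6 - 4)/(0 - 4) = 0.600000
L_1(1.6) = (1.6 - 0)/(4 - 0) = 0.400000

P(1.6) = 0×L_0(1.6) + 12×L_1(1.6)
P(1.6) = 4.800000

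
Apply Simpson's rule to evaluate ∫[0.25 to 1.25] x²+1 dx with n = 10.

f(x) = x²+1
a = 0.25, b = 1.25, n = 10
h = (b - a)/n = 0.100000

Simpson's rule: (h/3)[f(x₀) + 4f(x₁) + 2f(x₂) + ... + f(xₙ)]

x_0 = 0.2500, f(x_0) = 1.062500, coefficient = 1
x_1 = 0.3500, f(x_1) = 1.122500, coefficient = 4
x_2 = 0.4500, f(x_2) = 1.202500, coefficient = 2
x_3 = 0.5500, f(x_3) = 1.302500, coefficient = 4
x_4 = 0.6500, f(x_4) = 1.422500, coefficient = 2
x_5 = 0.7500, f(x_5) = 1.562500, coefficient = 4
x_6 = 0.8500, f(x_6) = 1.722500, coefficient = 2
x_7 = 0.9500, f(x_7) = 1.902500, coefficient = 4
x_8 = 1.0500, f(x_8) = 2.102500, coefficient = 2
x_9 = 1.1500, f(x_9) = 2.322500, coefficient = 4
x_10 = 1.2500, f(x_10) = 2.562500, coefficient = 1

I ≈ (0.100000/3) × 49.375000 = 1.645833
Exact value: 1.645833
Error: 0.000000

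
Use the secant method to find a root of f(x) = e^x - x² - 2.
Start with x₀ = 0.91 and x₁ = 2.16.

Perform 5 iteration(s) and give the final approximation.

f(x) = e^x - x² - 2
x₀ = 0.91, x₁ = 2.16

Secant formula: x_{n+1} = x_n - f(x_n)(x_n - x_{n-1})/(f(x_n) - f(x_{n-1}))

Iteration 1:
  f(0.910000) = -0.343777
  f(2.160000) = 2.005538
  x_2 = 2.160000 - 2.005538×(2.160000 - 0.910000)/(2.005538 - (-0.343777))
       = 1.092914
Iteration 2:
  f(2.160000) = 2.005538
  f(1.092914) = -0.211508
  x_3 = 1.092914 - (-0.211508)×(1.092914 - 2.160000)/(-0.211508 - 2.005538)
       = 1.194714
Iteration 3:
  f(1.092914) = -0.211508
  f(1.194714) = -0.124728
  x_4 = 1.194714 - (-0.124728)×(1.194714 - 1.092914)/(-0.124728 - (-0.211508))
       = 1.341033
Iteration 4:
  f(1.194714) = -0.124728
  f(1.341033) = 0.024621
  x_5 = 1.341033 - 0.024621×(1.341033 - 1.194714)/(0.024621 - (-0.124728))
       = 1.316912
Iteration 5:
  f(1.341033) = 0.024621
  f(1.316912) = -0.002378
  x_6 = 1.316912 - (-0.002378)×(1.316912 - 1.341033)/(-0.002378 - 0.024621)
       = 1.319036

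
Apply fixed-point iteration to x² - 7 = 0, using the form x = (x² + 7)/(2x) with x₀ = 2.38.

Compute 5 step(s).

Equation: x² - 7 = 0
Fixed-point form: x = (x² + 7)/(2x)
x₀ = 2.38

x_1 = g(2.380000) = 2.660588
x_2 = g(2.660588) = 2.645793
x_3 = g(2.645793) = 2.645751
x_4 = g(2.645751) = 2.645751
x_5 = g(2.645751) = 2.645751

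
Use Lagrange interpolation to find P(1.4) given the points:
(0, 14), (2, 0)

Lagrange interpolation formula:
P(x) = Σ yᵢ × Lᵢ(x)
where Lᵢ(x) = Π_{j≠i} (x - xⱼ)/(xᵢ - xⱼ)

L_0(1.4) = (1.4 - 2)/(0 - 2) = 0.300000
L_1(1.4) = (1.4 - 0)/(2 - 0) = 0.700000

P(1.4) = 14×L_0(1.4) + 0×L_1(1.4)
P(1.4) = 4.200000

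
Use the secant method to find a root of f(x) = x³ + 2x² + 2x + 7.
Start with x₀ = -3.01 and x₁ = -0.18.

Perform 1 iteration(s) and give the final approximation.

f(x) = x³ + 2x² + 2x + 7
x₀ = -3.01, x₁ = -0.18

Secant formula: x_{n+1} = x_n - f(x_n)(x_n - x_{n-1})/(f(x_n) - f(x_{n-1}))

Iteration 1:
  f(-3.010000) = -8.170701
  f(-0.180000) = 6.698968
  x_2 = -0.180000 - 6.698968×(-0.180000 - (-3.010000))/(6.698968 - (-8.170701))
       = -1.454950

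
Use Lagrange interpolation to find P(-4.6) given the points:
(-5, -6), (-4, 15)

Lagrange interpolation formula:
P(x) = Σ yᵢ × Lᵢ(x)
where Lᵢ(x) = Π_{j≠i} (x - xⱼ)/(xᵢ - xⱼ)

L_0(-4.6) = (-4.6 - (-4))/(-5 - (-4)) = 0.600000
L_1(-4.6) = (-4.6 - (-5))/(-4 - (-5)) = 0.400000

P(-4.6) = (-6)×L_0(-4.6) + 15×L_1(-4.6)
P(-4.6) = 2.400000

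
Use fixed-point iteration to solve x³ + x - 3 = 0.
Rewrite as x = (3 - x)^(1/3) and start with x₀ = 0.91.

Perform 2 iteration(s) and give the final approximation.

Equation: x³ + x - 3 = 0
Fixed-point form: x = (3 - x)^(1/3)
x₀ = 0.91

x_1 = g(0.910000) = 1.278543
x_2 = g(1.278543) = 1.198483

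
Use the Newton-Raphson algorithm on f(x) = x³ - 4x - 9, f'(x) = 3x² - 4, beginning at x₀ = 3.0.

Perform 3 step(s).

f(x) = x³ - 4x - 9
f'(x) = 3x² - 4
x₀ = 3.0

Newton-Raphson formula: x_{n+1} = x_n - f(x_n)/f'(x_n)

Iteration 1:
  f(3.000000) = 6.000000
  f'(3.000000) = 23.000000
  x_1 = 3.000000 - 6.000000/23.000000 = 2.739130
Iteration 2:
  f(2.739130) = 0.594723
  f'(2.739130) = 18.508507
  x_2 = 2.739130 - 0.594723/18.508507 = 2.706998
Iteration 3:
  f(2.706998) = 0.008451
  f'(2.706998) = 17.983514
  x_3 = 2.706998 - 0.008451/17.983514 = 2.706528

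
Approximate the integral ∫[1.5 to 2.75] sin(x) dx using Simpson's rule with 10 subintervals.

f(x) = sin(x)
a = 1.5, b = 2.75, n = 10
h = (b - a)/n = 0.125000

Simpson's rule: (h/3)[f(x₀) + 4f(x₁) + 2f(x₂) + ... + f(xₙ)]

x_0 = 1.5000, f(x_0) = 0.997495, coefficient = 1
x_1 = 1.6250, f(x_1) = 0.998531, coefficient = 4
x_2 = 1.7500, f(x_2) = 0.983986, coefficient = 2
x_3 = 1.8750, f(x_3) = 0.954086, coefficient = 4
x_4 = 2.0000, f(x_4) = 0.909297, coefficient = 2
x_5 = 2.1250, f(x_5) = 0.850320, coefficient = 4
x_6 = 2.2500, f(x_6) = 0.778073, coefficient = 2
x_7 = 2.3750, f(x_7) = 0.693685, coefficient = 4
x_8 = 2.5000, f(x_8) = 0.598472, coefficient = 2
x_9 = 2.6250, f(x_9) = 0.493920, coefficient = 4
x_10 = 2.7500, f(x_10) = 0.381661, coefficient = 1

I ≈ (0.125000/3) × 23.880982 = 0.995041
Exact value: 0.995040
Error: 0.000001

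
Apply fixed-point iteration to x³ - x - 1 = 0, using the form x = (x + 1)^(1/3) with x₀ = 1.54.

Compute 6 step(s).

Equation: x³ - x - 1 = 0
Fixed-point form: x = (x + 1)^(1/3)
x₀ = 1.54

x_1 = g(1.540000) = 1.364409
x_2 = g(1.364409) = 1.332215
x_3 = g(1.332215) = 1.326140
x_4 = g(1.326140) = 1.324988
x_5 = g(1.324988) = 1.324769
x_6 = g(1.324769) = 1.324728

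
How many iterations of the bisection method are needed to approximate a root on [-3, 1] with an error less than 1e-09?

We need (b-a)/2^n ≤ 1e-09
(1 - (-3))/2^n ≤ 1e-09
4/2^n ≤ 1e-09
2^n ≥ 4000000000
n ≥ log₂(4000000000) = 31.90
n ≥ 32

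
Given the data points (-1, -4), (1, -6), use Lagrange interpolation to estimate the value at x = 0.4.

Lagrange interpolation formula:
P(x) = Σ yᵢ × Lᵢ(x)
where Lᵢ(x) = Π_{j≠i} (x - xⱼ)/(xᵢ - xⱼ)

L_0(0.4) = (0.4 - 1)/(-1 - 1) = 0.300000
L_1(0.4) = (0.4 - (-1))/(1 - (-1)) = 0.700000

P(0.4) = (-4)×L_0(0.4) + (-6)×L_1(0.4)
P(0.4) = -5.400000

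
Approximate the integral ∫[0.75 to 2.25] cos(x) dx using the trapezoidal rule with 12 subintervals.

f(x) = cos(x)
a = 0.75, b = 2.25, n = 12
h = (b - a)/n = 0.125000

Trapezoidal rule: (h/2)[f(x₀) + 2f(x₁) + 2f(x₂) + ... + f(xₙ)]

x_0 = 0.7500, f(x_0) = 0.731689, coefficient = 1
x_1 = 0.8750, f(x_1) = 0.640997, coefficient = 2
x_2 = 1.0000, f(x_2) = 0.540302, coefficient = 2
x_3 = 1.1250, f(x_3) = 0.431177, coefficient = 2
x_4 = 1.2500, f(x_4) = 0.315322, coefficient = 2
x_5 = 1.3750, f(x_5) = 0.194548, coefficient = 2
x_6 = 1.5000, f(x_6) = 0.070737, coefficient = 2
x_7 = 1.6250, f(x_7) = -0.054177, coefficient = 2
x_8 = 1.7500, f(x_8) = -0.178246, coefficient = 2
x_9 = 1.8750, f(x_9) = -0.299534, coefficient = 2
x_10 = 2.0000, f(x_10) = -0.416147, coefficient = 2
x_11 = 2.1250, f(x_11) = -0.526266, coefficient = 2
x_12 = 2.2500, f(x_12) = -0.628174, coefficient = 1

I ≈ (0.125000/2) × 1.540941 = 0.096309
Exact value: 0.096434
Error: 0.000126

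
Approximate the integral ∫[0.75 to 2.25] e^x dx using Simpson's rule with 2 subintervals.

f(x) = e^x
a = 0.75, b = 2.25, n = 2
h = (b - a)/n = 0.750000

Simpson's rule: (h/3)[f(x₀) + 4f(x₁) + 2f(x₂) + ... + f(xₙ)]

x_0 = 0.7500, f(x_0) = 2.117000, coefficient = 1
x_1 = 1.5000, f(x_1) = 4.481689, coefficient = 4
x_2 = 2.2500, f(x_2) = 9.487736, coefficient = 1

I ≈ (0.750000/3) × 29.531492 = 7.382873
Exact value: 7.370736
Error: 0.012137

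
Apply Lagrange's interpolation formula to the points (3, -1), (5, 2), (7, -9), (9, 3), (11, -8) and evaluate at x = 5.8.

Lagrange interpolation formula:
P(x) = Σ yᵢ × Lᵢ(x)
where Lᵢ(x) = Π_{j≠i} (x - xⱼ)/(xᵢ - xⱼ)

L_0(5.8) = (5.8 - 5)/(3 - 5) × (5.8 - 7)/(3 - 7) × (5.8 - 9)/(3 - 9) × (5.8 - 11)/(3 - 11) = -0.041600
L_1(5.8) = (5.8 - 3)/(5 - 3) × (5.8 - 7)/(5 - 7) × (5.8 - 9)/(5 - 9) × (5.8 - 11)/(5 - 11) = 0.582400
L_2(5.8) = (5.8 - 3)/(7 - 3) × (5.8 - 5)/(7 - 5) × (5.8 - 9)/(7 - 9) × (5.8 - 11)/(7 - 11) = 0.582400
L_3(5.8) = (5.8 - 3)/(9 - 3) × (5.8 - 5)/(9 - 5) × (5.8 - 7)/(9 - 7) × (5.8 - 11)/(9 - 11) = -0.145600
L_4(5.8) = (5.8 - 3)/(11 - 3) × (5.8 - 5)/(11 - 5) × (5.8 - 7)/(11 - 7) × (5.8 - 9)/(11 - 9) = 0.022400

P(5.8) = (-1)×L_0(5.8) + 2×L_1(5.8) + (-9)×L_2(5.8) + 3×L_3(5.8) + (-8)×L_4(5.8)
P(5.8) = -4.651200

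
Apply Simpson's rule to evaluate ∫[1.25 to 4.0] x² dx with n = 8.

f(x) = x²
a = 1.25, b = 4.0, n = 8
h = (b - a)/n = 0.343750

Simpson's rule: (h/3)[f(x₀) + 4f(x₁) + 2f(x₂) + ... + f(xₙ)]

x_0 = 1.2500, f(x_0) = 1.562500, coefficient = 1
x_1 = 1.5938, f(x_1) = 2.540039, coefficient = 4
x_2 = 1.9375, f(x_2) = 3.753906, coefficient = 2
x_3 = 2.2812, f(x_3) = 5.204102, coefficient = 4
x_4 = 2.6250, f(x_4) = 6.890625, coefficient = 2
x_5 = 2.9688, f(x_5) = 8.813477, coefficient = 4
x_6 = 3.3125, f(x_6) = 10.972656, coefficient = 2
x_7 = 3.6562, f(x_7) = 13.368164, coefficient = 4
x_8 = 4.0000, f(x_8) = 16.000000, coefficient = 1

I ≈ (0.343750/3) × 180.500000 = 20.682292
Exact value: 20.682292
Error: 0.000000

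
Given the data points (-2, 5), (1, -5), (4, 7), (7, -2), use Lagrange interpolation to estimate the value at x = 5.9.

Lagrange interpolation formula:
P(x) = Σ yᵢ × Lᵢ(x)
where Lᵢ(x) = Π_{j≠i} (x - xⱼ)/(xᵢ - xⱼ)

L_0(5.9) = (5.9 - 1)/(-2 - 1) × (5.9 - 4)/(-2 - 4) × (5.9 - 7)/(-2 - 7) = 0.063216
L_1(5.9) = (5.9 - (-2))/(1 - (-2)) × (5.9 - 4)/(1 - 4) × (5.9 - 7)/(1 - 7) = -0.305759
L_2(5.9) = (5.9 - (-2))/(4 - (-2)) × (5.9 - 1)/(4 - 1) × (5.9 - 7)/(4 - 7) = 0.788537
L_3(5.9) = (5.9 - (-2))/(7 - (-2)) × (5.9 - 1)/(7 - 1) × (5.9 - 4)/(7 - 4) = 0.454006

P(5.9) = 5×L_0(5.9) + (-5)×L_1(5.9) + 7×L_2(5.9) + (-2)×L_3(5.9)
P(5.9) = 6.456623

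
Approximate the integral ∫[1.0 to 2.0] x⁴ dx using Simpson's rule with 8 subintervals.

f(x) = x⁴
a = 1.0, b = 2.0, n = 8
h = (b - a)/n = 0.125000

Simpson's rule: (h/3)[f(x₀) + 4f(x₁) + 2f(x₂) + ... + f(xₙ)]

x_0 = 1.0000, f(x_0) = 1.000000, coefficient = 1
x_1 = 1.1250, f(x_1) = 1.601807, coefficient = 4
x_2 = 1.2500, f(x_2) = 2.441406, coefficient = 2
x_3 = 1.3750, f(x_3) = 3.574463, coefficient = 4
x_4 = 1.5000, f(x_4) = 5.062500, coefficient = 2
x_5 = 1.6250, f(x_5) = 6.972900, coefficient = 4
x_6 = 1.7500, f(x_6) = 9.378906, coefficient = 2
x_7 = 1.8750, f(x_7) = 12.359619, coefficient = 4
x_8 = 2.0000, f(x_8) = 16.000000, coefficient = 1

I ≈ (0.125000/3) × 148.800781 = 6.200033
Exact value: 6.200000
Error: 0.000033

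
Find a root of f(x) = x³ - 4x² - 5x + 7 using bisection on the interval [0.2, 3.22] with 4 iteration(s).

f(x) = x³ - 4x² - 5x + 7
Initial interval: [0.2, 3.22]

Iteration 1:
  c_1 = (0.200000 + 3.220000)/2 = 1.710000
  f(c_1) = f(1.710000) = -8.246189
  f(a) × f(c) < 0, new interval: [0.200000, 1.710000]
Iteration 2:
  c_2 = (0.200000 + 1.710000)/2 = 0.955000
  f(c_2) = f(0.955000) = -0.552116
  f(a) × f(c) < 0, new interval: [0.200000, 0.955000]
Iteration 3:
  c_3 = (0.200000 + 0.955000)/2 = 0.577500
  f(c_3) = f(0.577500) = 2.971075
  f(a) × f(c) ≥ 0, new interval: [0.577500, 0.955000]
Iteration 4:
  c_4 = (0.577500 + 0.955000)/2 = 0.766250
  f(c_4) = f(0.766250) = 1.270089
  f(a) × f(c) ≥ 0, new interval: [0.766250, 0.955000]

After 4 iteration(s), the approximation is c_4 = 0.766250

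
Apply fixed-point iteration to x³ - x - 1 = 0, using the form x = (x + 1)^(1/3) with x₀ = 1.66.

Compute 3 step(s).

Equation: x³ - x - 1 = 0
Fixed-point form: x = (x + 1)^(1/3)
x₀ = 1.66

x_1 = g(1.660000) = 1.385566
x_2 = g(1.385566) = 1.336176
x_3 = g(1.336176) = 1.326891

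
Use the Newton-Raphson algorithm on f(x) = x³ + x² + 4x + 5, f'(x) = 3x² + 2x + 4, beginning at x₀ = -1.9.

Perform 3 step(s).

f(x) = x³ + x² + 4x + 5
f'(x) = 3x² + 2x + 4
x₀ = -1.9

Newton-Raphson formula: x_{n+1} = x_n - f(x_n)/f'(x_n)

Iteration 1:
  f(-1.900000) = -5.849000
  f'(-1.900000) = 11.030000
  x_1 = -1.900000 - (-5.849000)/11.030000 = -1.369719
Iteration 2:
  f(-1.369719) = -1.172517
  f'(-1.369719) = 6.888952
  x_2 = -1.369719 - (-1.172517)/6.888952 = -1.199516
Iteration 3:
  f(-1.199516) = -0.085138
  f'(-1.199516) = 5.917486
  x_3 = -1.199516 - (-0.085138)/5.917486 = -1.185129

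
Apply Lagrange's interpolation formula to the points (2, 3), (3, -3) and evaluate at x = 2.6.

Lagrange interpolation formula:
P(x) = Σ yᵢ × Lᵢ(x)
where Lᵢ(x) = Π_{j≠i} (x - xⱼ)/(xᵢ - xⱼ)

L_0(2.6) = (2.6 - 3)/(2 - 3) = 0.400000
L_1(2.6) = (2.6 - 2)/(3 - 2) = 0.600000

P(2.6) = 3×L_0(2.6) + (-3)×L_1(2.6)
P(2.6) = -0.600000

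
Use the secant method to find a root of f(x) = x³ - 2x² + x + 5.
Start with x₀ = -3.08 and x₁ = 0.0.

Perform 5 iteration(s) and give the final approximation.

f(x) = x³ - 2x² + x + 5
x₀ = -3.08, x₁ = 0.0

Secant formula: x_{n+1} = x_n - f(x_n)(x_n - x_{n-1})/(f(x_n) - f(x_{n-1}))

Iteration 1:
  f(-3.080000) = -46.270912
  f(0.000000) = 5.000000
  x_2 = 0.000000 - 5.000000×(0.000000 - (-3.080000))/(5.000000 - (-46.270912))
       = -0.300365
Iteration 2:
  f(0.000000) = 5.000000
  f(-0.300365) = 4.492097
  x_3 = -0.300365 - 4.492097×(-0.300365 - 0.000000)/(4.492097 - 5.000000)
       = -2.956918
Iteration 3:
  f(-0.300365) = 4.492097
  f(-2.956918) = -41.297061
  x_4 = -2.956918 - (-41.297061)×(-2.956918 - (-0.300365))/(-41.297061 - 4.492097)
       = -0.560984
Iteration 4:
  f(-2.956918) = -41.297061
  f(-0.560984) = 3.633068
  x_5 = -0.560984 - 3.633068×(-0.560984 - (-2.956918))/(3.633068 - (-41.297061))
       = -0.754720
Iteration 5:
  f(-0.560984) = 3.633068
  f(-0.754720) = 2.676186
  x_6 = -0.754720 - 2.676186×(-0.754720 - (-0.560984))/(2.676186 - 3.633068)
       = -1.296557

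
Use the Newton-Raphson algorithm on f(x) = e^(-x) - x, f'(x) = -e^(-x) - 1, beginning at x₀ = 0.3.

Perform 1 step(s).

f(x) = e^(-x) - x
f'(x) = -e^(-x) - 1
x₀ = 0.3

Newton-Raphson formula: x_{n+1} = x_n - f(x_n)/f'(x_n)

Iteration 1:
  f(0.300000) = 0.440818
  f'(0.300000) = -1.740818
  x_1 = 0.300000 - 0.440818/(-1.740818) = 0.553225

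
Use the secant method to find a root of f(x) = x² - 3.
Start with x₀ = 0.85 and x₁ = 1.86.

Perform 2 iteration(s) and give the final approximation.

f(x) = x² - 3
x₀ = 0.85, x₁ = 1.86

Secant formula: x_{n+1} = x_n - f(x_n)(x_n - x_{n-1})/(f(x_n) - f(x_{n-1}))

Iteration 1:
  f(0.850000) = -2.277500
  f(1.860000) = 0.459600
  x_2 = 1.860000 - 0.459600×(1.860000 - 0.850000)/(0.459600 - (-2.277500))
       = 1.690406
Iteration 2:
  f(1.860000) = 0.459600
  f(1.690406) = -0.142528
  x_3 = 1.690406 - (-0.142528)×(1.690406 - 1.860000)/(-0.142528 - 0.459600)
       = 1.730550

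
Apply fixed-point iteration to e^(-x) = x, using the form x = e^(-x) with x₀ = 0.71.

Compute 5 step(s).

Equation: e^(-x) = x
Fixed-point form: x = e^(-x)
x₀ = 0.71

x_1 = g(0.710000) = 0.491644
x_2 = g(0.491644) = 0.611620
x_3 = g(0.611620) = 0.542471
x_4 = g(0.542471) = 0.581310
x_5 = g(0.581310) = 0.559165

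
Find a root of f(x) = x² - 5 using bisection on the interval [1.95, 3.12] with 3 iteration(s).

f(x) = x² - 5
Initial interval: [1.95, 3.12]

Iteration 1:
  c_1 = (1.950000 + 3.120000)/2 = 2.535000
  f(c_1) = f(2.535000) = 1.426225
  f(a) × f(c) < 0, new interval: [1.950000, 2.535000]
Iteration 2:
  c_2 = (1.950000 + 2.535000)/2 = 2.242500
  f(c_2) = f(2.242500) = 0.028806
  f(a) × f(c) < 0, new interval: [1.950000, 2.242500]
Iteration 3:
  c_3 = (1.950000 + 2.242500)/2 = 2.096250
  f(c_3) = f(2.096250) = -0.605736
  f(a) × f(c) ≥ 0, new interval: [2.096250, 2.242500]

After 3 iteration(s), the approximation is c_3 = 2.096250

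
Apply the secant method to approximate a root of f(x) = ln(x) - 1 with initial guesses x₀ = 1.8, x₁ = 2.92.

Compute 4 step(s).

f(x) = ln(x) - 1
x₀ = 1.8, x₁ = 2.92

Secant formula: x_{n+1} = x_n - f(x_n)(x_n - x_{n-1})/(f(x_n) - f(x_{n-1}))

Iteration 1:
  f(1.800000) = -0.412213
  f(2.920000) = 0.071584
  x_2 = 2.920000 - 0.071584×(2.920000 - 1.800000)/(0.071584 - (-0.412213))
       = 2.754282
Iteration 2:
  f(2.920000) = 0.071584
  f(2.754282) = 0.013157
  x_3 = 2.754282 - 0.013157×(2.754282 - 2.920000)/(0.013157 - 0.071584)
       = 2.716965
Iteration 3:
  f(2.754282) = 0.013157
  f(2.716965) = -0.000485
  x_4 = 2.716965 - (-0.000485)×(2.716965 - 2.754282)/(-0.000485 - 0.013157)
       = 2.718291
Iteration 4:
  f(2.716965) = -0.000485
  f(2.718291) = 0.000003
  x_5 = 2.718291 - 0.000003×(2.718291 - 2.716965)/(0.000003 - (-0.000485))
       = 2.718282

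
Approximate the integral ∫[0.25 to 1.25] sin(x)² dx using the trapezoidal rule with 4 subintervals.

f(x) = sin(x)²
a = 0.25, b = 1.25, n = 4
h = (b - a)/n = 0.250000

Trapezoidal rule: (h/2)[f(x₀) + 2f(x₁) + 2f(x₂) + ... + f(xₙ)]

x_0 = 0.2500, f(x_0) = 0.061209, coefficient = 1
x_1 = 0.5000, f(x_1) = 0.229849, coefficient = 2
x_2 = 0.7500, f(x_2) = 0.464631, coefficient = 2
x_3 = 1.0000, f(x_3) = 0.708073, coefficient = 2
x_4 = 1.2500, f(x_4) = 0.900572, coefficient = 1

I ≈ (0.250000/2) × 3.766888 = 0.470861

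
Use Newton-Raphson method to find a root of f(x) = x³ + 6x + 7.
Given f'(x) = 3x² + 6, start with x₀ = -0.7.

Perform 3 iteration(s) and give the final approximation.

f(x) = x³ + 6x + 7
f'(x) = 3x² + 6
x₀ = -0.7

Newton-Raphson formula: x_{n+1} = x_n - f(x_n)/f'(x_n)

Iteration 1:
  f(-0.700000) = 2.457000
  f'(-0.700000) = 7.470000
  x_1 = -0.700000 - 2.457000/7.470000 = -1.028916
Iteration 2:
  f(-1.028916) = -0.262773
  f'(-1.028916) = 9.176002
  x_2 = -1.028916 - (-0.262773)/9.176002 = -1.000279
Iteration 3:
  f(-1.000279) = -0.002508
  f'(-1.000279) = 9.001672
  x_3 = -1.000279 - (-0.002508)/9.001672 = -1.000000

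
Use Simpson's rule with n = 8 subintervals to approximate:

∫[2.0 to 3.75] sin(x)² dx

f(x) = sin(x)²
a = 2.0, b = 3.75, n = 8
h = (b - a)/n = 0.218750

Simpson's rule: (h/3)[f(x₀) + 4f(x₁) + 2f(x₂) + ... + f(xₙ)]

x_0 = 2.0000, f(x_0) = 0.826822, coefficient = 1
x_1 = 2.2188, f(x_1) = 0.635720, coefficient = 4
x_2 = 2.4375, f(x_2) = 0.419052, coefficient = 2
x_3 = 2.6562, f(x_3) = 0.217633, coefficient = 4
x_4 = 2.8750, f(x_4) = 0.069404, coefficient = 2
x_5 = 3.0938, f(x_5) = 0.002287, coefficient = 4
x_6 = 3.3125, f(x_6) = 0.028926, coefficient = 2
x_7 = 3.5312, f(x_7) = 0.144302, coefficient = 4
x_8 = 3.7500, f(x_8) = 0.326682, coefficient = 1

I ≈ (0.218750/3) × 6.188038 = 0.451211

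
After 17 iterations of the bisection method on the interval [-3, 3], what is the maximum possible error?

Bisection error bound: |error| ≤ (b-a)/2^n
|error| ≤ (3 - (-3))/2^17 = 6/2^17
|error| ≤ 0.0000457764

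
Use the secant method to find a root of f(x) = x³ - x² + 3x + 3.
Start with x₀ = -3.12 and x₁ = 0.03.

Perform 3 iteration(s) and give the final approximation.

f(x) = x³ - x² + 3x + 3
x₀ = -3.12, x₁ = 0.03

Secant formula: x_{n+1} = x_n - f(x_n)(x_n - x_{n-1})/(f(x_n) - f(x_{n-1}))

Iteration 1:
  f(-3.120000) = -46.465728
  f(0.030000) = 3.089127
  x_2 = 0.030000 - 3.089127×(0.030000 - (-3.120000))/(3.089127 - (-46.465728))
       = -0.166363
Iteration 2:
  f(0.030000) = 3.089127
  f(-0.166363) = 2.468629
  x_3 = -0.166363 - 2.468629×(-0.166363 - 0.030000)/(2.468629 - 3.089127)
       = -0.947588
Iteration 3:
  f(-0.166363) = 2.468629
  f(-0.947588) = -1.591545
  x_4 = -0.947588 - (-1.591545)×(-0.947588 - (-0.166363))/(-1.591545 - 2.468629)
       = -0.641356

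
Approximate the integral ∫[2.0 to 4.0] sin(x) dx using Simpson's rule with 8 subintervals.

f(x) = sin(x)
a = 2.0, b = 4.0, n = 8
h = (b - a)/n = 0.250000

Simpson's rule: (h/3)[f(x₀) + 4f(x₁) + 2f(x₂) + ... + f(xₙ)]

x_0 = 2.0000, f(x_0) = 0.909297, coefficient = 1
x_1 = 2.2500, f(x_1) = 0.778073, coefficient = 4
x_2 = 2.5000, f(x_2) = 0.598472, coefficient = 2
x_3 = 2.7500, f(x_3) = 0.381661, coefficient = 4
x_4 = 3.0000, f(x_4) = 0.141120, coefficient = 2
x_5 = 3.2500, f(x_5) = -0.108195, coefficient = 4
x_6 = 3.5000, f(x_6) = -0.350783, coefficient = 2
x_7 = 3.7500, f(x_7) = -0.571561, coefficient = 4
x_8 = 4.0000, f(x_8) = -0.756802, coefficient = 1

I ≈ (0.250000/3) × 2.850024 = 0.237502
Exact value: 0.237497
Error: 0.000005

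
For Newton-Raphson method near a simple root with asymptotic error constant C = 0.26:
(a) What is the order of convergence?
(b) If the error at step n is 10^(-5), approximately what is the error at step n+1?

(a) Newton-Raphson has quadratic (order 2) convergence near simple roots.
    This means |e_{n+1}| ≈ C|e_n|².

(b) With |e_n| = 10^(-5) and C = 0.26:
    |e_{n+1}| ≈ 0.26 × (10^(-5))² = 0.26 × 10^(-10)

(a) 2 (quadratic); (b) |e_{n+1}| ≈ 2.600e-11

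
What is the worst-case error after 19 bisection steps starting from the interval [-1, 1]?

Bisection error bound: |error| ≤ (b-a)/2^n
|error| ≤ (1 - (-1))/2^19 = 2/2^19
|error| ≤ 0.0000038147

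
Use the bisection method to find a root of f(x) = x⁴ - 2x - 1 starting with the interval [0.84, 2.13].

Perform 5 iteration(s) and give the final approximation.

f(x) = x⁴ - 2x - 1
Initial interval: [0.84, 2.13]

Iteration 1:
  c_1 = (0.840000 + 2.130000)/2 = 1.485000
  f(c_1) = f(1.485000) = 0.893017
  f(a) × f(c) < 0, new interval: [0.840000, 1.485000]
Iteration 2:
  c_2 = (0.840000 + 1.485000)/2 = 1.162500
  f(c_2) = f(1.162500) = -1.498701
  f(a) × f(c) ≥ 0, new interval: [1.162500, 1.485000]
Iteration 3:
  c_3 = (1.162500 + 1.485000)/2 = 1.323750
  f(c_3) = f(1.323750) = -0.576895
  f(a) × f(c) ≥ 0, new interval: [1.323750, 1.485000]
Iteration 4:
  c_4 = (1.323750 + 1.485000)/2 = 1.404375
  f(c_4) = f(1.404375) = 0.081096
  f(a) × f(c) < 0, new interval: [1.323750, 1.404375]
Iteration 5:
  c_5 = (1.323750 + 1.404375)/2 = 1.364062
  f(c_5) = f(1.364062) = -0.266045
  f(a) × f(c) ≥ 0, new interval: [1.364062, 1.404375]

After 5 iteration(s), the approximation is c_5 = 1.364062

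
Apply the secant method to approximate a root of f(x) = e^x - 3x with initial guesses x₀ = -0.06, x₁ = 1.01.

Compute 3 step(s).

f(x) = e^x - 3x
x₀ = -0.06, x₁ = 1.01

Secant formula: x_{n+1} = x_n - f(x_n)(x_n - x_{n-1})/(f(x_n) - f(x_{n-1}))

Iteration 1:
  f(-0.060000) = 1.121765
  f(1.010000) = -0.284399
  x_2 = 1.010000 - (-0.284399)×(1.010000 - (-0.060000))/(-0.284399 - 1.121765)
       = 0.793591
Iteration 2:
  f(1.010000) = -0.284399
  f(0.793591) = -0.169450
  x_3 = 0.793591 - (-0.169450)×(0.793591 - 1.010000)/(-0.169450 - (-0.284399))
       = 0.474576
Iteration 3:
  f(0.793591) = -0.169450
  f(0.474576) = 0.183604
  x_4 = 0.474576 - 0.183604×(0.474576 - 0.793591)/(0.183604 - (-0.169450))
       = 0.640478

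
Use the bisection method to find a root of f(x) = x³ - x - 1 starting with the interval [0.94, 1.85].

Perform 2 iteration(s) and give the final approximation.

f(x) = x³ - x - 1
Initial interval: [0.94, 1.85]

Iteration 1:
  c_1 = (0.940000 + 1.850000)/2 = 1.395000
  f(c_1) = f(1.395000) = 0.319705
  f(a) × f(c) < 0, new interval: [0.940000, 1.395000]
Iteration 2:
  c_2 = (0.940000 + 1.395000)/2 = 1.167500
  f(c_2) = f(1.167500) = -0.576132
  f(a) × f(c) ≥ 0, new interval: [1.167500, 1.395000]

After 2 iteration(s), the approximation is c_2 = 1.167500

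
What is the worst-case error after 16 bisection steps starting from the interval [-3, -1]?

Bisection error bound: |error| ≤ (b-a)/2^n
|error| ≤ (-1 - (-3))/2^16 = 2/2^16
|error| ≤ 0.0000305176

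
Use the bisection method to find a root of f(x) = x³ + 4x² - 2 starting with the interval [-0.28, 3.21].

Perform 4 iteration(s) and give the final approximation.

f(x) = x³ + 4x² - 2
Initial interval: [-0.28, 3.21]

Iteration 1:
  c_1 = (-0.280000 + 3.210000)/2 = 1.465000
  f(c_1) = f(1.465000) = 9.729120
  f(a) × f(c) < 0, new interval: [-0.280000, 1.465000]
Iteration 2:
  c_2 = (-0.280000 + 1.465000)/2 = 0.592500
  f(c_2) = f(0.592500) = -0.387774
  f(a) × f(c) ≥ 0, new interval: [0.592500, 1.465000]
Iteration 3:
  c_3 = (0.592500 + 1.465000)/2 = 1.028750
  f(c_3) = f(1.028750) = 3.322060
  f(a) × f(c) < 0, new interval: [0.592500, 1.028750]
Iteration 4:
  c_4 = (0.592500 + 1.028750)/2 = 0.810625
  f(c_4) = f(0.810625) = 1.161124
  f(a) × f(c) < 0, new interval: [0.592500, 0.810625]

After 4 iteration(s), the approximation is c_4 = 0.810625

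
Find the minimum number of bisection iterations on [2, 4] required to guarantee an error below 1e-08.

We need (b-a)/2^n ≤ 1e-08
(4 - 2)/2^n ≤ 1e-08
2/2^n ≤ 1e-08
2^n ≥ 200000000
n ≥ log₂(200000000) = 27.58
n ≥ 28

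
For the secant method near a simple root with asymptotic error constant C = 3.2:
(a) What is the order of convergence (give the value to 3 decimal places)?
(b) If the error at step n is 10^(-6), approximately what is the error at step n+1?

(a) Secant method has superlinear convergence with order φ = (1+√5)/2 ≈ 1.618.
    This means |e_{n+1}| ≈ C|e_n|^1.618.

(b) With |e_n| = 10^(-6) and C = 3.2:
    |e_{n+1}| ≈ 3.2 × (10^(-6))^1.618 = 3.2 × 10^(-9.71)

(a) ≈ 1.618 (golden ratio); (b) |e_{n+1}| ≈ 6.265e-10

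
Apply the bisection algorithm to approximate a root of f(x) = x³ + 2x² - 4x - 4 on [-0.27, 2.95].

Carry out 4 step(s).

f(x) = x³ + 2x² - 4x - 4
Initial interval: [-0.27, 2.95]

Iteration 1:
  c_1 = (-0.270000 + 2.950000)/2 = 1.340000
  f(c_1) = f(1.340000) = -3.362696
  f(a) × f(c) ≥ 0, new interval: [1.340000, 2.950000]
Iteration 2:
  c_2 = (1.340000 + 2.950000)/2 = 2.145000
  f(c_2) = f(2.145000) = 6.491249
  f(a) × f(c) < 0, new interval: [1.340000, 2.145000]
Iteration 3:
  c_3 = (1.340000 + 2.145000)/2 = 1.742500
  f(c_3) = f(1.742500) = 0.393376
  f(a) × f(c) < 0, new interval: [1.340000, 1.742500]
Iteration 4:
  c_4 = (1.340000 + 1.742500)/2 = 1.541250
  f(c_4) = f(1.541250) = -1.752932
  f(a) × f(c) ≥ 0, new interval: [1.541250, 1.742500]

After 4 iteration(s), the approximation is c_4 = 1.541250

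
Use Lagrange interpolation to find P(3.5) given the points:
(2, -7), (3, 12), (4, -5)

Lagrange interpolation formula:
P(x) = Σ yᵢ × Lᵢ(x)
where Lᵢ(x) = Π_{j≠i} (x - xⱼ)/(xᵢ - xⱼ)

L_0(3.5) = (3.5 - 3)/(2 - 3) × (3.5 - 4)/(2 - 4) = -0.125000
L_1(3.5) = (3.5 - 2)/(3 - 2) × (3.5 - 4)/(3 - 4) = 0.750000
L_2(3.5) = (3.5 - 2)/(4 - 2) × (3.5 - 3)/(4 - 3) = 0.375000

P(3.5) = (-7)×L_0(3.5) + 12×L_1(3.5) + (-5)×L_2(3.5)
P(3.5) = 8.000000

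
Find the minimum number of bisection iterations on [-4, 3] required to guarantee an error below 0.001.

We need (b-a)/2^n ≤ 0.001
(3 - (-4))/2^n ≤ 0.001
7/2^n ≤ 0.001
2^n ≥ 7000
n ≥ log₂(7000) = 12.77
n ≥ 13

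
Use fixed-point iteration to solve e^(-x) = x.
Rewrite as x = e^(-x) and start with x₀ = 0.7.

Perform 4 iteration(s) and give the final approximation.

Equation: e^(-x) = x
Fixed-point form: x = e^(-x)
x₀ = 0.7

x_1 = g(0.700000) = 0.496585
x_2 = g(0.496585) = 0.608605
x_3 = g(0.608605) = 0.544109
x_4 = g(0.544109) = 0.580359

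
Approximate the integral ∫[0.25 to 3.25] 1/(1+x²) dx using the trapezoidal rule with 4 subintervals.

f(x) = 1/(1+x²)
a = 0.25, b = 3.25, n = 4
h = (b - a)/n = 0.750000

Trapezoidal rule: (h/2)[f(x₀) + 2f(x₁) + 2f(x₂) + ... + f(xₙ)]

x_0 = 0.2500, f(x_0) = 0.941176, coefficient = 1
x_1 = 1.0000, f(x_1) = 0.500000, coefficient = 2
x_2 = 1.7500, f(x_2) = 0.246154, coefficient = 2
x_3 = 2.5000, f(x_3) = 0.137931, coefficient = 2
x_4 = 3.2500, f(x_4) = 0.086486, coefficient = 1

I ≈ (0.750000/2) × 2.795833 = 1.048437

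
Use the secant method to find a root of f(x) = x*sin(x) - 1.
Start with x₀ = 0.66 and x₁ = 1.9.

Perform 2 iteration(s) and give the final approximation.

f(x) = x*sin(x) - 1
x₀ = 0.66, x₁ = 1.9

Secant formula: x_{n+1} = x_n - f(x_n)(x_n - x_{n-1})/(f(x_n) - f(x_{n-1}))

Iteration 1:
  f(0.660000) = -0.595343
  f(1.900000) = 0.797970
  x_2 = 1.900000 - 0.797970×(1.900000 - 0.660000)/(0.797970 - (-0.595343))
       = 1.189834
Iteration 2:
  f(1.900000) = 0.797970
  f(1.189834) = 0.104532
  x_3 = 1.189834 - 0.104532×(1.189834 - 1.900000)/(0.104532 - 0.797970)
       = 1.082781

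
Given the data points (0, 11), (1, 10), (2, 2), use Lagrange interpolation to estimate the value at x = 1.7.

Lagrange interpolation formula:
P(x) = Σ yᵢ × Lᵢ(x)
where Lᵢ(x) = Π_{j≠i} (x - xⱼ)/(xᵢ - xⱼ)

L_0(1.7) = (1.7 - 1)/(0 - 1) × (1.7 - 2)/(0 - 2) = -0.105000
L_1(1.7) = (1.7 - 0)/(1 - 0) × (1.7 - 2)/(1 - 2) = 0.510000
L_2(1.7) = (1.7 - 0)/(2 - 0) × (1.7 - 1)/(2 - 1) = 0.595000

P(1.7) = 11×L_0(1.7) + 10×L_1(1.7) + 2×L_2(1.7)
P(1.7) = 5.135000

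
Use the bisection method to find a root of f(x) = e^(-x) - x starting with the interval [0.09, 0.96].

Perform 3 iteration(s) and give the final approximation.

f(x) = e^(-x) - x
Initial interval: [0.09, 0.96]

Iteration 1:
  c_1 = (0.090000 + 0.960000)/2 = 0.525000
  f(c_1) = f(0.525000) = 0.066555
  f(a) × f(c) ≥ 0, new interval: [0.525000, 0.960000]
Iteration 2:
  c_2 = (0.525000 + 0.960000)/2 = 0.742500
  f(c_2) = f(0.742500) = -0.266577
  f(a) × f(c) < 0, new interval: [0.525000, 0.742500]
Iteration 3:
  c_3 = (0.525000 + 0.742500)/2 = 0.633750
  f(c_3) = f(0.633750) = -0.103152
  f(a) × f(c) < 0, new interval: [0.525000, 0.633750]

After 3 iteration(s), the approximation is c_3 = 0.633750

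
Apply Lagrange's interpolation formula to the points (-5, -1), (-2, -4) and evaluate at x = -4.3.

Lagrange interpolation formula:
P(x) = Σ yᵢ × Lᵢ(x)
where Lᵢ(x) = Π_{j≠i} (x - xⱼ)/(xᵢ - xⱼ)

L_0(-4.3) = (-4.3 - (-2))/(-5 - (-2)) = 0.766667
L_1(-4.3) = (-4.3 - (-5))/(-2 - (-5)) = 0.233333

P(-4.3) = (-1)×L_0(-4.3) + (-4)×L_1(-4.3)
P(-4.3) = -1.700000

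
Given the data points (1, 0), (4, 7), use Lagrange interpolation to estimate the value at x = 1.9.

Lagrange interpolation formula:
P(x) = Σ yᵢ × Lᵢ(x)
where Lᵢ(x) = Π_{j≠i} (x - xⱼ)/(xᵢ - xⱼ)

L_0(1.9) = (1.9 - 4)/(1 - 4) = 0.700000
L_1(1.9) = (1.9 - 1)/(4 - 1) = 0.300000

P(1.9) = 0×L_0(1.9) + 7×L_1(1.9)
P(1.9) = 2.100000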